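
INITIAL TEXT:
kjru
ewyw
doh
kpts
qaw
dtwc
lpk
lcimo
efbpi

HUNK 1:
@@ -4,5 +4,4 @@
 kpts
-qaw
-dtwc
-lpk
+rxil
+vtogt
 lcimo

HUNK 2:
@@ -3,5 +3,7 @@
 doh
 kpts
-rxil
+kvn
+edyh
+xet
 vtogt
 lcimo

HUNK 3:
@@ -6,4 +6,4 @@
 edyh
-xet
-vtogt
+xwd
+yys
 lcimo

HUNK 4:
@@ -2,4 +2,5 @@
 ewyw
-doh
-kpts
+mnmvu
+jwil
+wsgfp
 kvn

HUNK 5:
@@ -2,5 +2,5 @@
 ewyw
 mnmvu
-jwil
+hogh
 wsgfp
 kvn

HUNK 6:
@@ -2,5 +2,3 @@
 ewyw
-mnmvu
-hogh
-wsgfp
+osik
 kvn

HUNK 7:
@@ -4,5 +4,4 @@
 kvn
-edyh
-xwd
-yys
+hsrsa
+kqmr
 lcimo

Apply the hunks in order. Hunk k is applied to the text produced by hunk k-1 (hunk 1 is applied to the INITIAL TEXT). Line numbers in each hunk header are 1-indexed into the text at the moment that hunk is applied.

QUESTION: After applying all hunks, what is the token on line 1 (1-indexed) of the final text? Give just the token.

Answer: kjru

Derivation:
Hunk 1: at line 4 remove [qaw,dtwc,lpk] add [rxil,vtogt] -> 8 lines: kjru ewyw doh kpts rxil vtogt lcimo efbpi
Hunk 2: at line 3 remove [rxil] add [kvn,edyh,xet] -> 10 lines: kjru ewyw doh kpts kvn edyh xet vtogt lcimo efbpi
Hunk 3: at line 6 remove [xet,vtogt] add [xwd,yys] -> 10 lines: kjru ewyw doh kpts kvn edyh xwd yys lcimo efbpi
Hunk 4: at line 2 remove [doh,kpts] add [mnmvu,jwil,wsgfp] -> 11 lines: kjru ewyw mnmvu jwil wsgfp kvn edyh xwd yys lcimo efbpi
Hunk 5: at line 2 remove [jwil] add [hogh] -> 11 lines: kjru ewyw mnmvu hogh wsgfp kvn edyh xwd yys lcimo efbpi
Hunk 6: at line 2 remove [mnmvu,hogh,wsgfp] add [osik] -> 9 lines: kjru ewyw osik kvn edyh xwd yys lcimo efbpi
Hunk 7: at line 4 remove [edyh,xwd,yys] add [hsrsa,kqmr] -> 8 lines: kjru ewyw osik kvn hsrsa kqmr lcimo efbpi
Final line 1: kjru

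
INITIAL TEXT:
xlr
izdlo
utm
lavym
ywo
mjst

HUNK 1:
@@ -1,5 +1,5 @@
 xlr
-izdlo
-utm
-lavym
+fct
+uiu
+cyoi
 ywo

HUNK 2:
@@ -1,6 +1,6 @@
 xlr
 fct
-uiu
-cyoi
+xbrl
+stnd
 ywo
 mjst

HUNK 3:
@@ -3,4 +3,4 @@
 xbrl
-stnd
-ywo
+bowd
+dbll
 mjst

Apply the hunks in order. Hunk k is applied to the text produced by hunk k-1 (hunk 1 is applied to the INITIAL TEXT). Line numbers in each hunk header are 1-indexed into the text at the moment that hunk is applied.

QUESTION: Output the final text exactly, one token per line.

Hunk 1: at line 1 remove [izdlo,utm,lavym] add [fct,uiu,cyoi] -> 6 lines: xlr fct uiu cyoi ywo mjst
Hunk 2: at line 1 remove [uiu,cyoi] add [xbrl,stnd] -> 6 lines: xlr fct xbrl stnd ywo mjst
Hunk 3: at line 3 remove [stnd,ywo] add [bowd,dbll] -> 6 lines: xlr fct xbrl bowd dbll mjst

Answer: xlr
fct
xbrl
bowd
dbll
mjst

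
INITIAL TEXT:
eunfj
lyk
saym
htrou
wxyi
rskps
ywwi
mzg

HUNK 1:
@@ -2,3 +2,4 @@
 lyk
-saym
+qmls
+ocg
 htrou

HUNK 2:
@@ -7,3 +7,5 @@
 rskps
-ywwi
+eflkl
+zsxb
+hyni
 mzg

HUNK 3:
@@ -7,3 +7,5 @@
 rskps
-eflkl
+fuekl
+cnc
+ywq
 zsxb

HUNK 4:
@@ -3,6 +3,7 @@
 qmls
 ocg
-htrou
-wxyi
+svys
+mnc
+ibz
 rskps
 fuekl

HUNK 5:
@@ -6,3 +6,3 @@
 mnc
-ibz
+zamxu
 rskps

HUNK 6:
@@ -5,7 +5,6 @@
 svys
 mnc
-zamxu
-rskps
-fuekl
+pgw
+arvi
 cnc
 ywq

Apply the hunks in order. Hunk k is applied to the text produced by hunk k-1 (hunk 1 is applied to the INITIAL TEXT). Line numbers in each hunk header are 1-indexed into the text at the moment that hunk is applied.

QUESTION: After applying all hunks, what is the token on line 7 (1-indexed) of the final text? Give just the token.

Answer: pgw

Derivation:
Hunk 1: at line 2 remove [saym] add [qmls,ocg] -> 9 lines: eunfj lyk qmls ocg htrou wxyi rskps ywwi mzg
Hunk 2: at line 7 remove [ywwi] add [eflkl,zsxb,hyni] -> 11 lines: eunfj lyk qmls ocg htrou wxyi rskps eflkl zsxb hyni mzg
Hunk 3: at line 7 remove [eflkl] add [fuekl,cnc,ywq] -> 13 lines: eunfj lyk qmls ocg htrou wxyi rskps fuekl cnc ywq zsxb hyni mzg
Hunk 4: at line 3 remove [htrou,wxyi] add [svys,mnc,ibz] -> 14 lines: eunfj lyk qmls ocg svys mnc ibz rskps fuekl cnc ywq zsxb hyni mzg
Hunk 5: at line 6 remove [ibz] add [zamxu] -> 14 lines: eunfj lyk qmls ocg svys mnc zamxu rskps fuekl cnc ywq zsxb hyni mzg
Hunk 6: at line 5 remove [zamxu,rskps,fuekl] add [pgw,arvi] -> 13 lines: eunfj lyk qmls ocg svys mnc pgw arvi cnc ywq zsxb hyni mzg
Final line 7: pgw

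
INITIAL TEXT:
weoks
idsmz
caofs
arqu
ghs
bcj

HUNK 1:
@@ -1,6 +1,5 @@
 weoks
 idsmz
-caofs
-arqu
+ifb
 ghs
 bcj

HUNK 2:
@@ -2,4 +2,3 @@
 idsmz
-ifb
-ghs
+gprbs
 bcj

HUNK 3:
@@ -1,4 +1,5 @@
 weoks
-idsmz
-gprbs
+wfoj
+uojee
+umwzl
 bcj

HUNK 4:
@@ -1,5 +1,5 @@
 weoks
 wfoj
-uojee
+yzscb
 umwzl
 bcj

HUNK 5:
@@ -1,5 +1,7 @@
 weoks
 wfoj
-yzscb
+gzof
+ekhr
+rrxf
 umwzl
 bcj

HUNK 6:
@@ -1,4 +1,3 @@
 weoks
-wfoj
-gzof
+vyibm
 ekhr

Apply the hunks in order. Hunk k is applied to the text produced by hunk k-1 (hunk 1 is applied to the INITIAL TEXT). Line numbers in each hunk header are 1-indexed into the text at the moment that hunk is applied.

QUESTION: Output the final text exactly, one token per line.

Hunk 1: at line 1 remove [caofs,arqu] add [ifb] -> 5 lines: weoks idsmz ifb ghs bcj
Hunk 2: at line 2 remove [ifb,ghs] add [gprbs] -> 4 lines: weoks idsmz gprbs bcj
Hunk 3: at line 1 remove [idsmz,gprbs] add [wfoj,uojee,umwzl] -> 5 lines: weoks wfoj uojee umwzl bcj
Hunk 4: at line 1 remove [uojee] add [yzscb] -> 5 lines: weoks wfoj yzscb umwzl bcj
Hunk 5: at line 1 remove [yzscb] add [gzof,ekhr,rrxf] -> 7 lines: weoks wfoj gzof ekhr rrxf umwzl bcj
Hunk 6: at line 1 remove [wfoj,gzof] add [vyibm] -> 6 lines: weoks vyibm ekhr rrxf umwzl bcj

Answer: weoks
vyibm
ekhr
rrxf
umwzl
bcj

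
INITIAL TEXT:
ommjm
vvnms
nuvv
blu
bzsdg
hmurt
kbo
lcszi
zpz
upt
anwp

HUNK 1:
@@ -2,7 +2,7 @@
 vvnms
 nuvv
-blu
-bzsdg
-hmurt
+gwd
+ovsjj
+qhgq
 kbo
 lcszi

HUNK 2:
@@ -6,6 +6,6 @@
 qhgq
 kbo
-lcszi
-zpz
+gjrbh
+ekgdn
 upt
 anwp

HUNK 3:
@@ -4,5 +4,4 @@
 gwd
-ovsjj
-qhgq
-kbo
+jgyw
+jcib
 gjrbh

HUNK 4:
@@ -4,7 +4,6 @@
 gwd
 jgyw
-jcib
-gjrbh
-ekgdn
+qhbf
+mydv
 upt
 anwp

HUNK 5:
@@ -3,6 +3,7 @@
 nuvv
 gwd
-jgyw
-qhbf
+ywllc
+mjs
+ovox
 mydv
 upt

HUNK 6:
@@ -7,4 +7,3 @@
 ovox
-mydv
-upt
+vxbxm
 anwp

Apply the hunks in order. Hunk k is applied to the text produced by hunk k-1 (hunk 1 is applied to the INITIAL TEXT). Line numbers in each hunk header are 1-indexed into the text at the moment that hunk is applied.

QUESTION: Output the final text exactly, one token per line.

Hunk 1: at line 2 remove [blu,bzsdg,hmurt] add [gwd,ovsjj,qhgq] -> 11 lines: ommjm vvnms nuvv gwd ovsjj qhgq kbo lcszi zpz upt anwp
Hunk 2: at line 6 remove [lcszi,zpz] add [gjrbh,ekgdn] -> 11 lines: ommjm vvnms nuvv gwd ovsjj qhgq kbo gjrbh ekgdn upt anwp
Hunk 3: at line 4 remove [ovsjj,qhgq,kbo] add [jgyw,jcib] -> 10 lines: ommjm vvnms nuvv gwd jgyw jcib gjrbh ekgdn upt anwp
Hunk 4: at line 4 remove [jcib,gjrbh,ekgdn] add [qhbf,mydv] -> 9 lines: ommjm vvnms nuvv gwd jgyw qhbf mydv upt anwp
Hunk 5: at line 3 remove [jgyw,qhbf] add [ywllc,mjs,ovox] -> 10 lines: ommjm vvnms nuvv gwd ywllc mjs ovox mydv upt anwp
Hunk 6: at line 7 remove [mydv,upt] add [vxbxm] -> 9 lines: ommjm vvnms nuvv gwd ywllc mjs ovox vxbxm anwp

Answer: ommjm
vvnms
nuvv
gwd
ywllc
mjs
ovox
vxbxm
anwp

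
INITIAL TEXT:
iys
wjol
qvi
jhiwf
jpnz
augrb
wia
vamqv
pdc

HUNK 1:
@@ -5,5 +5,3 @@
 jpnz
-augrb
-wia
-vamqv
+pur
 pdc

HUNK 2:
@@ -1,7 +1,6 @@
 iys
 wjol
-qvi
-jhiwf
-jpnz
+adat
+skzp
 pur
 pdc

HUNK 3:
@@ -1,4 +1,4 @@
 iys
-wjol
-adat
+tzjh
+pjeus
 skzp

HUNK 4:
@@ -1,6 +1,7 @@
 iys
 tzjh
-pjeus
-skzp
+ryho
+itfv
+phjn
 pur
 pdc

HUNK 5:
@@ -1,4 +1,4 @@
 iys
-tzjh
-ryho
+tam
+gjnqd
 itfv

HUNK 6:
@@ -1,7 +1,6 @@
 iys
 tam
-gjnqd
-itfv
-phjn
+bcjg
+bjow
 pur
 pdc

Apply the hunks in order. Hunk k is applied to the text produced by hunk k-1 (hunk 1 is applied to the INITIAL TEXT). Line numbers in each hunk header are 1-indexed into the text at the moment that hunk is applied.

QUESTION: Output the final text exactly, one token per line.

Hunk 1: at line 5 remove [augrb,wia,vamqv] add [pur] -> 7 lines: iys wjol qvi jhiwf jpnz pur pdc
Hunk 2: at line 1 remove [qvi,jhiwf,jpnz] add [adat,skzp] -> 6 lines: iys wjol adat skzp pur pdc
Hunk 3: at line 1 remove [wjol,adat] add [tzjh,pjeus] -> 6 lines: iys tzjh pjeus skzp pur pdc
Hunk 4: at line 1 remove [pjeus,skzp] add [ryho,itfv,phjn] -> 7 lines: iys tzjh ryho itfv phjn pur pdc
Hunk 5: at line 1 remove [tzjh,ryho] add [tam,gjnqd] -> 7 lines: iys tam gjnqd itfv phjn pur pdc
Hunk 6: at line 1 remove [gjnqd,itfv,phjn] add [bcjg,bjow] -> 6 lines: iys tam bcjg bjow pur pdc

Answer: iys
tam
bcjg
bjow
pur
pdc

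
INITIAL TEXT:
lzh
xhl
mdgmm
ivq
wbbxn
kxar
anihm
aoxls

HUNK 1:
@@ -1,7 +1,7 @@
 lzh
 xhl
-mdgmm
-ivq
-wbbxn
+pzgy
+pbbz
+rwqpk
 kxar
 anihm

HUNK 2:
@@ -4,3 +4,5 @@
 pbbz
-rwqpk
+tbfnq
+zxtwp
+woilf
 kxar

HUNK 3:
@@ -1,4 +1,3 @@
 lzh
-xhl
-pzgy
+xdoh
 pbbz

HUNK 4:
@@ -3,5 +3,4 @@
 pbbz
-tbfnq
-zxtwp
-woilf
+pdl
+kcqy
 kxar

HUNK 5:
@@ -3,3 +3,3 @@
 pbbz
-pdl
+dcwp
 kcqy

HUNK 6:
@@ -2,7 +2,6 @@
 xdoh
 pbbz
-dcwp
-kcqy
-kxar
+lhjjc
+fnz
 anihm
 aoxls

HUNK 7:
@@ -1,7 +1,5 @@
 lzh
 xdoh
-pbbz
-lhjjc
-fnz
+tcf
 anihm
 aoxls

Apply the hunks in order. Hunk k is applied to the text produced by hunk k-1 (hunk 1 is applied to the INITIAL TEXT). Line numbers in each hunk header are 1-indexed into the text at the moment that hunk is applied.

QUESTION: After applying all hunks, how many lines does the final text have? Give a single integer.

Hunk 1: at line 1 remove [mdgmm,ivq,wbbxn] add [pzgy,pbbz,rwqpk] -> 8 lines: lzh xhl pzgy pbbz rwqpk kxar anihm aoxls
Hunk 2: at line 4 remove [rwqpk] add [tbfnq,zxtwp,woilf] -> 10 lines: lzh xhl pzgy pbbz tbfnq zxtwp woilf kxar anihm aoxls
Hunk 3: at line 1 remove [xhl,pzgy] add [xdoh] -> 9 lines: lzh xdoh pbbz tbfnq zxtwp woilf kxar anihm aoxls
Hunk 4: at line 3 remove [tbfnq,zxtwp,woilf] add [pdl,kcqy] -> 8 lines: lzh xdoh pbbz pdl kcqy kxar anihm aoxls
Hunk 5: at line 3 remove [pdl] add [dcwp] -> 8 lines: lzh xdoh pbbz dcwp kcqy kxar anihm aoxls
Hunk 6: at line 2 remove [dcwp,kcqy,kxar] add [lhjjc,fnz] -> 7 lines: lzh xdoh pbbz lhjjc fnz anihm aoxls
Hunk 7: at line 1 remove [pbbz,lhjjc,fnz] add [tcf] -> 5 lines: lzh xdoh tcf anihm aoxls
Final line count: 5

Answer: 5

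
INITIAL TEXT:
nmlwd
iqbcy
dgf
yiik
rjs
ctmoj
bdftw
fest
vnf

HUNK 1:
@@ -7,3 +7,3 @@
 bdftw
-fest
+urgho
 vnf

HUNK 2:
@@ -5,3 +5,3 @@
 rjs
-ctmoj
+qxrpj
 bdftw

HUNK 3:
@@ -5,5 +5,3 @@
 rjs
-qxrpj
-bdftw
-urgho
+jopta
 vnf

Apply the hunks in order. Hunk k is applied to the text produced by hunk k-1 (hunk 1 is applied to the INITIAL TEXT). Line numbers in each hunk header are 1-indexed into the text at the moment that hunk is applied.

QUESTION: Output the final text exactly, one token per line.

Answer: nmlwd
iqbcy
dgf
yiik
rjs
jopta
vnf

Derivation:
Hunk 1: at line 7 remove [fest] add [urgho] -> 9 lines: nmlwd iqbcy dgf yiik rjs ctmoj bdftw urgho vnf
Hunk 2: at line 5 remove [ctmoj] add [qxrpj] -> 9 lines: nmlwd iqbcy dgf yiik rjs qxrpj bdftw urgho vnf
Hunk 3: at line 5 remove [qxrpj,bdftw,urgho] add [jopta] -> 7 lines: nmlwd iqbcy dgf yiik rjs jopta vnf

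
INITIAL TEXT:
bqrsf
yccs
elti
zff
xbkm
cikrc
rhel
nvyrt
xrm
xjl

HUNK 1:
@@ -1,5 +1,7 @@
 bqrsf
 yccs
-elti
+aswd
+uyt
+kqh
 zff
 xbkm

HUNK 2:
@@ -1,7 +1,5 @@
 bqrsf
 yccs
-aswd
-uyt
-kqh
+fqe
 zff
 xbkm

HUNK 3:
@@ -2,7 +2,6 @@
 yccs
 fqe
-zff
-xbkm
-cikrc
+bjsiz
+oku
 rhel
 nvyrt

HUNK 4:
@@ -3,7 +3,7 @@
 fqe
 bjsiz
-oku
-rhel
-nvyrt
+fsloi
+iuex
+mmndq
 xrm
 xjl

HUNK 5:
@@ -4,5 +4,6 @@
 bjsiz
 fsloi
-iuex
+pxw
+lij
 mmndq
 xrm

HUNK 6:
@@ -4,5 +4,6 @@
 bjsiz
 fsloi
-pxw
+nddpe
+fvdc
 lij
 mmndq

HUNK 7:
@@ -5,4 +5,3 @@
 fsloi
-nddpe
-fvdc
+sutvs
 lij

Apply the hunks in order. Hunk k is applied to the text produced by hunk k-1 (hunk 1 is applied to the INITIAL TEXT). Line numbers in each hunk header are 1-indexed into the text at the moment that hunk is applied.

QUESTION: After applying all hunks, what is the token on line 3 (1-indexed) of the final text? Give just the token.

Answer: fqe

Derivation:
Hunk 1: at line 1 remove [elti] add [aswd,uyt,kqh] -> 12 lines: bqrsf yccs aswd uyt kqh zff xbkm cikrc rhel nvyrt xrm xjl
Hunk 2: at line 1 remove [aswd,uyt,kqh] add [fqe] -> 10 lines: bqrsf yccs fqe zff xbkm cikrc rhel nvyrt xrm xjl
Hunk 3: at line 2 remove [zff,xbkm,cikrc] add [bjsiz,oku] -> 9 lines: bqrsf yccs fqe bjsiz oku rhel nvyrt xrm xjl
Hunk 4: at line 3 remove [oku,rhel,nvyrt] add [fsloi,iuex,mmndq] -> 9 lines: bqrsf yccs fqe bjsiz fsloi iuex mmndq xrm xjl
Hunk 5: at line 4 remove [iuex] add [pxw,lij] -> 10 lines: bqrsf yccs fqe bjsiz fsloi pxw lij mmndq xrm xjl
Hunk 6: at line 4 remove [pxw] add [nddpe,fvdc] -> 11 lines: bqrsf yccs fqe bjsiz fsloi nddpe fvdc lij mmndq xrm xjl
Hunk 7: at line 5 remove [nddpe,fvdc] add [sutvs] -> 10 lines: bqrsf yccs fqe bjsiz fsloi sutvs lij mmndq xrm xjl
Final line 3: fqe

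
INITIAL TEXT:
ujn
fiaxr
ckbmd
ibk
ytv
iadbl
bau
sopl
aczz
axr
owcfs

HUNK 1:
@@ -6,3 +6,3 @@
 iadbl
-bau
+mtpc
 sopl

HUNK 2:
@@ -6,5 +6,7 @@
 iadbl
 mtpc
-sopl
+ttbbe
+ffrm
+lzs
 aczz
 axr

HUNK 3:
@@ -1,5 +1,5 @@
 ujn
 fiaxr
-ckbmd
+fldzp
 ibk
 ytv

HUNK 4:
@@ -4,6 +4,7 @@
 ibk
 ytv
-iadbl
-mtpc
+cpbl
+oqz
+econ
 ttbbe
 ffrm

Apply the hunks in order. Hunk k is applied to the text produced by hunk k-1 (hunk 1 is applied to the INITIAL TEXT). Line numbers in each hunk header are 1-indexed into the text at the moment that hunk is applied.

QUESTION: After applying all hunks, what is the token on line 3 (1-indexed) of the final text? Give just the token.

Hunk 1: at line 6 remove [bau] add [mtpc] -> 11 lines: ujn fiaxr ckbmd ibk ytv iadbl mtpc sopl aczz axr owcfs
Hunk 2: at line 6 remove [sopl] add [ttbbe,ffrm,lzs] -> 13 lines: ujn fiaxr ckbmd ibk ytv iadbl mtpc ttbbe ffrm lzs aczz axr owcfs
Hunk 3: at line 1 remove [ckbmd] add [fldzp] -> 13 lines: ujn fiaxr fldzp ibk ytv iadbl mtpc ttbbe ffrm lzs aczz axr owcfs
Hunk 4: at line 4 remove [iadbl,mtpc] add [cpbl,oqz,econ] -> 14 lines: ujn fiaxr fldzp ibk ytv cpbl oqz econ ttbbe ffrm lzs aczz axr owcfs
Final line 3: fldzp

Answer: fldzp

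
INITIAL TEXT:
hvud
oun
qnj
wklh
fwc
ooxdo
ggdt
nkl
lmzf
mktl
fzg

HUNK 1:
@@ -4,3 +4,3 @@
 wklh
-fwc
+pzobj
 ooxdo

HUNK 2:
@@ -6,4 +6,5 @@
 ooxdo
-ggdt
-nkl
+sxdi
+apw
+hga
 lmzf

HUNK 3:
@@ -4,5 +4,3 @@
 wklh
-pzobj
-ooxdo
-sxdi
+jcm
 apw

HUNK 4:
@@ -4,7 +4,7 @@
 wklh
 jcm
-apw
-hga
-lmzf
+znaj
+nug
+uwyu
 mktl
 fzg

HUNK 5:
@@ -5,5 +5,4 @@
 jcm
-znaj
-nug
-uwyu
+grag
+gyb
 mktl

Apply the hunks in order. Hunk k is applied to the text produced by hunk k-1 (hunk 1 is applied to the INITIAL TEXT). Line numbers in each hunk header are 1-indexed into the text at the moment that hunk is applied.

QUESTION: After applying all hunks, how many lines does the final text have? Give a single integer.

Hunk 1: at line 4 remove [fwc] add [pzobj] -> 11 lines: hvud oun qnj wklh pzobj ooxdo ggdt nkl lmzf mktl fzg
Hunk 2: at line 6 remove [ggdt,nkl] add [sxdi,apw,hga] -> 12 lines: hvud oun qnj wklh pzobj ooxdo sxdi apw hga lmzf mktl fzg
Hunk 3: at line 4 remove [pzobj,ooxdo,sxdi] add [jcm] -> 10 lines: hvud oun qnj wklh jcm apw hga lmzf mktl fzg
Hunk 4: at line 4 remove [apw,hga,lmzf] add [znaj,nug,uwyu] -> 10 lines: hvud oun qnj wklh jcm znaj nug uwyu mktl fzg
Hunk 5: at line 5 remove [znaj,nug,uwyu] add [grag,gyb] -> 9 lines: hvud oun qnj wklh jcm grag gyb mktl fzg
Final line count: 9

Answer: 9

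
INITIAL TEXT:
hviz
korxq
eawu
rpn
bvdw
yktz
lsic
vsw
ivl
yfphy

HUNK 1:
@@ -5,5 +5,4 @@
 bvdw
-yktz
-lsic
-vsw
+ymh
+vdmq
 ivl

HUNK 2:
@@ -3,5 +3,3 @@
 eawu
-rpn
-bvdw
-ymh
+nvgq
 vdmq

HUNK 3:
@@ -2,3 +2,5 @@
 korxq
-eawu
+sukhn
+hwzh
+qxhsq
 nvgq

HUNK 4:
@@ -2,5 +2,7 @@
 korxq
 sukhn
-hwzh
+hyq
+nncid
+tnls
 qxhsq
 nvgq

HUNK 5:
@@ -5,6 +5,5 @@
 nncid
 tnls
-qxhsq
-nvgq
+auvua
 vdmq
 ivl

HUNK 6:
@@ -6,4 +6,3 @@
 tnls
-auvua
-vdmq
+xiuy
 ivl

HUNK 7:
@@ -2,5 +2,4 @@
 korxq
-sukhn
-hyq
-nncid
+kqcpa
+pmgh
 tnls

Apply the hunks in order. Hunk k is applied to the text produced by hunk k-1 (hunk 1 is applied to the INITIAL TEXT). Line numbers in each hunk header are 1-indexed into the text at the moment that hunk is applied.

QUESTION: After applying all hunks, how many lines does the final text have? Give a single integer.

Hunk 1: at line 5 remove [yktz,lsic,vsw] add [ymh,vdmq] -> 9 lines: hviz korxq eawu rpn bvdw ymh vdmq ivl yfphy
Hunk 2: at line 3 remove [rpn,bvdw,ymh] add [nvgq] -> 7 lines: hviz korxq eawu nvgq vdmq ivl yfphy
Hunk 3: at line 2 remove [eawu] add [sukhn,hwzh,qxhsq] -> 9 lines: hviz korxq sukhn hwzh qxhsq nvgq vdmq ivl yfphy
Hunk 4: at line 2 remove [hwzh] add [hyq,nncid,tnls] -> 11 lines: hviz korxq sukhn hyq nncid tnls qxhsq nvgq vdmq ivl yfphy
Hunk 5: at line 5 remove [qxhsq,nvgq] add [auvua] -> 10 lines: hviz korxq sukhn hyq nncid tnls auvua vdmq ivl yfphy
Hunk 6: at line 6 remove [auvua,vdmq] add [xiuy] -> 9 lines: hviz korxq sukhn hyq nncid tnls xiuy ivl yfphy
Hunk 7: at line 2 remove [sukhn,hyq,nncid] add [kqcpa,pmgh] -> 8 lines: hviz korxq kqcpa pmgh tnls xiuy ivl yfphy
Final line count: 8

Answer: 8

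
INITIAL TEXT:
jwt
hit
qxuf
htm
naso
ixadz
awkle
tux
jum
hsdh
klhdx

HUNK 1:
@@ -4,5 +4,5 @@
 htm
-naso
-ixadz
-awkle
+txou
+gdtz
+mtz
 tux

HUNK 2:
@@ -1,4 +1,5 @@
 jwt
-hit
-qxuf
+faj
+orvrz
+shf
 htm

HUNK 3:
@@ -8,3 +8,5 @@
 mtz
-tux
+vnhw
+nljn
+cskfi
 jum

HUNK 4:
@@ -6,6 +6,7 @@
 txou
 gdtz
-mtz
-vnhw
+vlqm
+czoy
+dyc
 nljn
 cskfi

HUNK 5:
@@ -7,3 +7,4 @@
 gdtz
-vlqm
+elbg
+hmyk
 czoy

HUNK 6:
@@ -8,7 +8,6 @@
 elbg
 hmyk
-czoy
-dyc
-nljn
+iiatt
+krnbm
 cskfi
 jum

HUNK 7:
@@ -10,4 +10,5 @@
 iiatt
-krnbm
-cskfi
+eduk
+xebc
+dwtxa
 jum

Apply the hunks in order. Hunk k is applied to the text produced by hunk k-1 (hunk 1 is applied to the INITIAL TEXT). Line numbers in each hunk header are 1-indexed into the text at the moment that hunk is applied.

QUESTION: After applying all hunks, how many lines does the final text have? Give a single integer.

Answer: 16

Derivation:
Hunk 1: at line 4 remove [naso,ixadz,awkle] add [txou,gdtz,mtz] -> 11 lines: jwt hit qxuf htm txou gdtz mtz tux jum hsdh klhdx
Hunk 2: at line 1 remove [hit,qxuf] add [faj,orvrz,shf] -> 12 lines: jwt faj orvrz shf htm txou gdtz mtz tux jum hsdh klhdx
Hunk 3: at line 8 remove [tux] add [vnhw,nljn,cskfi] -> 14 lines: jwt faj orvrz shf htm txou gdtz mtz vnhw nljn cskfi jum hsdh klhdx
Hunk 4: at line 6 remove [mtz,vnhw] add [vlqm,czoy,dyc] -> 15 lines: jwt faj orvrz shf htm txou gdtz vlqm czoy dyc nljn cskfi jum hsdh klhdx
Hunk 5: at line 7 remove [vlqm] add [elbg,hmyk] -> 16 lines: jwt faj orvrz shf htm txou gdtz elbg hmyk czoy dyc nljn cskfi jum hsdh klhdx
Hunk 6: at line 8 remove [czoy,dyc,nljn] add [iiatt,krnbm] -> 15 lines: jwt faj orvrz shf htm txou gdtz elbg hmyk iiatt krnbm cskfi jum hsdh klhdx
Hunk 7: at line 10 remove [krnbm,cskfi] add [eduk,xebc,dwtxa] -> 16 lines: jwt faj orvrz shf htm txou gdtz elbg hmyk iiatt eduk xebc dwtxa jum hsdh klhdx
Final line count: 16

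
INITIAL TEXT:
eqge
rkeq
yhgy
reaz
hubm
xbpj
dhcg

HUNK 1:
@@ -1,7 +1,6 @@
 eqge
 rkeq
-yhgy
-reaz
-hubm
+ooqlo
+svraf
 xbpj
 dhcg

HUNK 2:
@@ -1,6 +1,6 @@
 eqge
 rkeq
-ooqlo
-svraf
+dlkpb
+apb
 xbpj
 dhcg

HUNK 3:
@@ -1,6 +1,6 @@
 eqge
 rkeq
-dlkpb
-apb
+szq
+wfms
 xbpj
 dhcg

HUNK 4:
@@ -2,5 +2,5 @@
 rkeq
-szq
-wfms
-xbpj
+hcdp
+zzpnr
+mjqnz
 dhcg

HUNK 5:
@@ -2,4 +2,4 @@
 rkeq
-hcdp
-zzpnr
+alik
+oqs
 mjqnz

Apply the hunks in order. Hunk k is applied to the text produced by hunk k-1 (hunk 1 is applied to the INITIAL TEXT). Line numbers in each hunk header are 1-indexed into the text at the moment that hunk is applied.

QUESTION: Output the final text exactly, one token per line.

Hunk 1: at line 1 remove [yhgy,reaz,hubm] add [ooqlo,svraf] -> 6 lines: eqge rkeq ooqlo svraf xbpj dhcg
Hunk 2: at line 1 remove [ooqlo,svraf] add [dlkpb,apb] -> 6 lines: eqge rkeq dlkpb apb xbpj dhcg
Hunk 3: at line 1 remove [dlkpb,apb] add [szq,wfms] -> 6 lines: eqge rkeq szq wfms xbpj dhcg
Hunk 4: at line 2 remove [szq,wfms,xbpj] add [hcdp,zzpnr,mjqnz] -> 6 lines: eqge rkeq hcdp zzpnr mjqnz dhcg
Hunk 5: at line 2 remove [hcdp,zzpnr] add [alik,oqs] -> 6 lines: eqge rkeq alik oqs mjqnz dhcg

Answer: eqge
rkeq
alik
oqs
mjqnz
dhcg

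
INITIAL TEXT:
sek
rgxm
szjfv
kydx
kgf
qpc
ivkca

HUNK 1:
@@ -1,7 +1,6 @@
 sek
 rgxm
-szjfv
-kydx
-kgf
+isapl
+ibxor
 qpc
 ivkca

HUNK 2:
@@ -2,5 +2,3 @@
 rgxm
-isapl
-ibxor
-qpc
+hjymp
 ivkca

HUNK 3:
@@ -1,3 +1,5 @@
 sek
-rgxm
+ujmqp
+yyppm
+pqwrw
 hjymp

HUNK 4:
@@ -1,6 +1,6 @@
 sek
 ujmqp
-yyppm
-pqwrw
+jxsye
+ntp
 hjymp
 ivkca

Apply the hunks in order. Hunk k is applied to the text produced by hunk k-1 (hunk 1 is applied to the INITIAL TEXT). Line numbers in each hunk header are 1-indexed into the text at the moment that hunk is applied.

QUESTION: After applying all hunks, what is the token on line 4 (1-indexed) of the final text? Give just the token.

Hunk 1: at line 1 remove [szjfv,kydx,kgf] add [isapl,ibxor] -> 6 lines: sek rgxm isapl ibxor qpc ivkca
Hunk 2: at line 2 remove [isapl,ibxor,qpc] add [hjymp] -> 4 lines: sek rgxm hjymp ivkca
Hunk 3: at line 1 remove [rgxm] add [ujmqp,yyppm,pqwrw] -> 6 lines: sek ujmqp yyppm pqwrw hjymp ivkca
Hunk 4: at line 1 remove [yyppm,pqwrw] add [jxsye,ntp] -> 6 lines: sek ujmqp jxsye ntp hjymp ivkca
Final line 4: ntp

Answer: ntp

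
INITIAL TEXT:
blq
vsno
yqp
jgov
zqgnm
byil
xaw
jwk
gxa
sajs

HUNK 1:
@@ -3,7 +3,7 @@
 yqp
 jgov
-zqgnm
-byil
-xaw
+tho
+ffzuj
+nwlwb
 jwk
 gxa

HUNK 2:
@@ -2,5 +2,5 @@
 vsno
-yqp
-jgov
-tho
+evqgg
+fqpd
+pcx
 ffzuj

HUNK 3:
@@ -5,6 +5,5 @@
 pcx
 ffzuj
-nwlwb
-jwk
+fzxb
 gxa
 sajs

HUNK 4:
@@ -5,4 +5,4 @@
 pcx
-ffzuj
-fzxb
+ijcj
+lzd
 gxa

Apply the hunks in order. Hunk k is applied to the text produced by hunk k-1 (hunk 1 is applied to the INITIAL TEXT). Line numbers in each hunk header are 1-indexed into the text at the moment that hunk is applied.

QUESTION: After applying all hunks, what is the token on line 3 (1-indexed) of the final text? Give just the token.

Hunk 1: at line 3 remove [zqgnm,byil,xaw] add [tho,ffzuj,nwlwb] -> 10 lines: blq vsno yqp jgov tho ffzuj nwlwb jwk gxa sajs
Hunk 2: at line 2 remove [yqp,jgov,tho] add [evqgg,fqpd,pcx] -> 10 lines: blq vsno evqgg fqpd pcx ffzuj nwlwb jwk gxa sajs
Hunk 3: at line 5 remove [nwlwb,jwk] add [fzxb] -> 9 lines: blq vsno evqgg fqpd pcx ffzuj fzxb gxa sajs
Hunk 4: at line 5 remove [ffzuj,fzxb] add [ijcj,lzd] -> 9 lines: blq vsno evqgg fqpd pcx ijcj lzd gxa sajs
Final line 3: evqgg

Answer: evqgg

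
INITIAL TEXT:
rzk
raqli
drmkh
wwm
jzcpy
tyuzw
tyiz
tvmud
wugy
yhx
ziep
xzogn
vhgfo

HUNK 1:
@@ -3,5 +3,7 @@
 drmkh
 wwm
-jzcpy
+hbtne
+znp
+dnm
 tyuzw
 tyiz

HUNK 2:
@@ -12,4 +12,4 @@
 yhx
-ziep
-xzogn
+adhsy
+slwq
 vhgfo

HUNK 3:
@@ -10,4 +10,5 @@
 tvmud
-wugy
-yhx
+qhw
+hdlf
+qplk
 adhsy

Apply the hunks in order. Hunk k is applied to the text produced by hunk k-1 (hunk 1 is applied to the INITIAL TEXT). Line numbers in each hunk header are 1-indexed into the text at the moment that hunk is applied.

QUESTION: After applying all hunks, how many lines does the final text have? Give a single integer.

Hunk 1: at line 3 remove [jzcpy] add [hbtne,znp,dnm] -> 15 lines: rzk raqli drmkh wwm hbtne znp dnm tyuzw tyiz tvmud wugy yhx ziep xzogn vhgfo
Hunk 2: at line 12 remove [ziep,xzogn] add [adhsy,slwq] -> 15 lines: rzk raqli drmkh wwm hbtne znp dnm tyuzw tyiz tvmud wugy yhx adhsy slwq vhgfo
Hunk 3: at line 10 remove [wugy,yhx] add [qhw,hdlf,qplk] -> 16 lines: rzk raqli drmkh wwm hbtne znp dnm tyuzw tyiz tvmud qhw hdlf qplk adhsy slwq vhgfo
Final line count: 16

Answer: 16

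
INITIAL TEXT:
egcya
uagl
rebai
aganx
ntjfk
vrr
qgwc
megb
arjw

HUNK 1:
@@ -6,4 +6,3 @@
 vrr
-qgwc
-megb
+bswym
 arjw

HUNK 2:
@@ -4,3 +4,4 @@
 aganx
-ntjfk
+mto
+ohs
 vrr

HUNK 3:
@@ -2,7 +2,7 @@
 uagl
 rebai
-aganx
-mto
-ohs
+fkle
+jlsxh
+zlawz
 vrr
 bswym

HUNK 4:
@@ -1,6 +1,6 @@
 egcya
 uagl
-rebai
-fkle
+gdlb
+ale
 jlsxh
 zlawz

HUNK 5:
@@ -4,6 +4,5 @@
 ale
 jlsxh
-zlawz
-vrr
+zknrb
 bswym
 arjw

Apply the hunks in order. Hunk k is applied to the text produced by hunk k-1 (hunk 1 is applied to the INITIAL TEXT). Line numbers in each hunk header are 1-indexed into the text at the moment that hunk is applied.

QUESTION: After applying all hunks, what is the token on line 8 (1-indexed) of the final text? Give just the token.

Hunk 1: at line 6 remove [qgwc,megb] add [bswym] -> 8 lines: egcya uagl rebai aganx ntjfk vrr bswym arjw
Hunk 2: at line 4 remove [ntjfk] add [mto,ohs] -> 9 lines: egcya uagl rebai aganx mto ohs vrr bswym arjw
Hunk 3: at line 2 remove [aganx,mto,ohs] add [fkle,jlsxh,zlawz] -> 9 lines: egcya uagl rebai fkle jlsxh zlawz vrr bswym arjw
Hunk 4: at line 1 remove [rebai,fkle] add [gdlb,ale] -> 9 lines: egcya uagl gdlb ale jlsxh zlawz vrr bswym arjw
Hunk 5: at line 4 remove [zlawz,vrr] add [zknrb] -> 8 lines: egcya uagl gdlb ale jlsxh zknrb bswym arjw
Final line 8: arjw

Answer: arjw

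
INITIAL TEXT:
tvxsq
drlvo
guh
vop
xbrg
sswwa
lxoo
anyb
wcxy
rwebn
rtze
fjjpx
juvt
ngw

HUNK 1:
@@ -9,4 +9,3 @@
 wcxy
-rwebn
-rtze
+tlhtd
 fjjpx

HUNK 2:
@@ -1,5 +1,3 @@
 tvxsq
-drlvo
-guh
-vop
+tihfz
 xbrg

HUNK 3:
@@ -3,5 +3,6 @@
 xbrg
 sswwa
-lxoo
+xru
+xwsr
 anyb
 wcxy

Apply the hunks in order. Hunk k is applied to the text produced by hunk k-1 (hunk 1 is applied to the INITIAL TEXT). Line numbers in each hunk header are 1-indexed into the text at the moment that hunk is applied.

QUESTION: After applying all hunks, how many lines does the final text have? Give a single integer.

Hunk 1: at line 9 remove [rwebn,rtze] add [tlhtd] -> 13 lines: tvxsq drlvo guh vop xbrg sswwa lxoo anyb wcxy tlhtd fjjpx juvt ngw
Hunk 2: at line 1 remove [drlvo,guh,vop] add [tihfz] -> 11 lines: tvxsq tihfz xbrg sswwa lxoo anyb wcxy tlhtd fjjpx juvt ngw
Hunk 3: at line 3 remove [lxoo] add [xru,xwsr] -> 12 lines: tvxsq tihfz xbrg sswwa xru xwsr anyb wcxy tlhtd fjjpx juvt ngw
Final line count: 12

Answer: 12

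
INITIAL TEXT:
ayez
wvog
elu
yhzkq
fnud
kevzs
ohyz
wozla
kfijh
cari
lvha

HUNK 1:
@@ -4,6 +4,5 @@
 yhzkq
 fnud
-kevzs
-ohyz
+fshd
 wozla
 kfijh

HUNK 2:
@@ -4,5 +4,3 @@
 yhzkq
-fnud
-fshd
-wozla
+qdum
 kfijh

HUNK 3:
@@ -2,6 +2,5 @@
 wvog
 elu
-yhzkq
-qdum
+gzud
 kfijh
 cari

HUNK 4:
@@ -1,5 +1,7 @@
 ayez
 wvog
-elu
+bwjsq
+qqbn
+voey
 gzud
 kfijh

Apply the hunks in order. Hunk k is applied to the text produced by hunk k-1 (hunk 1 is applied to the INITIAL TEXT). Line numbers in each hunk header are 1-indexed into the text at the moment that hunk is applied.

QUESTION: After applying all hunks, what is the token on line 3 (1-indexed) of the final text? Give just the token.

Hunk 1: at line 4 remove [kevzs,ohyz] add [fshd] -> 10 lines: ayez wvog elu yhzkq fnud fshd wozla kfijh cari lvha
Hunk 2: at line 4 remove [fnud,fshd,wozla] add [qdum] -> 8 lines: ayez wvog elu yhzkq qdum kfijh cari lvha
Hunk 3: at line 2 remove [yhzkq,qdum] add [gzud] -> 7 lines: ayez wvog elu gzud kfijh cari lvha
Hunk 4: at line 1 remove [elu] add [bwjsq,qqbn,voey] -> 9 lines: ayez wvog bwjsq qqbn voey gzud kfijh cari lvha
Final line 3: bwjsq

Answer: bwjsq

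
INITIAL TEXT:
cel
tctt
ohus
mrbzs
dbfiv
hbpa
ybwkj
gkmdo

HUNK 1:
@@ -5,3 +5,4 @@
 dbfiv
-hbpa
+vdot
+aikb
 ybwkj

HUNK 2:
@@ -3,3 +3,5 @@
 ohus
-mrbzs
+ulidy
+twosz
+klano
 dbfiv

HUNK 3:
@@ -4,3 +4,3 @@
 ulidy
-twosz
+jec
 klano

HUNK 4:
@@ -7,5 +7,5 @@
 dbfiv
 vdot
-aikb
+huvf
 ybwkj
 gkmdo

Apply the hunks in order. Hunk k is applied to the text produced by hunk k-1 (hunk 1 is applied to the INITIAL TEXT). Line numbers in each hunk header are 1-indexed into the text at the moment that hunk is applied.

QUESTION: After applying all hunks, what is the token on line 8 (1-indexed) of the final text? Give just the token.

Hunk 1: at line 5 remove [hbpa] add [vdot,aikb] -> 9 lines: cel tctt ohus mrbzs dbfiv vdot aikb ybwkj gkmdo
Hunk 2: at line 3 remove [mrbzs] add [ulidy,twosz,klano] -> 11 lines: cel tctt ohus ulidy twosz klano dbfiv vdot aikb ybwkj gkmdo
Hunk 3: at line 4 remove [twosz] add [jec] -> 11 lines: cel tctt ohus ulidy jec klano dbfiv vdot aikb ybwkj gkmdo
Hunk 4: at line 7 remove [aikb] add [huvf] -> 11 lines: cel tctt ohus ulidy jec klano dbfiv vdot huvf ybwkj gkmdo
Final line 8: vdot

Answer: vdot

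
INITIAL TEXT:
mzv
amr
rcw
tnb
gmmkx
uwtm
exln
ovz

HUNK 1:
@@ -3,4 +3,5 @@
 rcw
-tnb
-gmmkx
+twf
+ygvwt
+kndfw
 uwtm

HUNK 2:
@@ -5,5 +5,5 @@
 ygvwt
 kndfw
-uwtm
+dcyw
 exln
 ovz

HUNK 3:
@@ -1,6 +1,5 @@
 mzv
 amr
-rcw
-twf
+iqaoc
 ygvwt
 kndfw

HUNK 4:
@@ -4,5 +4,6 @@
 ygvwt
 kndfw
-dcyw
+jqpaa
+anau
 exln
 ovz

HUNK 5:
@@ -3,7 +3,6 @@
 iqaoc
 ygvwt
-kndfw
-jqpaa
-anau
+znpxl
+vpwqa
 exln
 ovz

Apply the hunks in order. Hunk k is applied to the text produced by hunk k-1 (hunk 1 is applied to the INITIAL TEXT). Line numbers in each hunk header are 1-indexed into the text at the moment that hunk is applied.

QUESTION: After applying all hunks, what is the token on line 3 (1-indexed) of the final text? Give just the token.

Answer: iqaoc

Derivation:
Hunk 1: at line 3 remove [tnb,gmmkx] add [twf,ygvwt,kndfw] -> 9 lines: mzv amr rcw twf ygvwt kndfw uwtm exln ovz
Hunk 2: at line 5 remove [uwtm] add [dcyw] -> 9 lines: mzv amr rcw twf ygvwt kndfw dcyw exln ovz
Hunk 3: at line 1 remove [rcw,twf] add [iqaoc] -> 8 lines: mzv amr iqaoc ygvwt kndfw dcyw exln ovz
Hunk 4: at line 4 remove [dcyw] add [jqpaa,anau] -> 9 lines: mzv amr iqaoc ygvwt kndfw jqpaa anau exln ovz
Hunk 5: at line 3 remove [kndfw,jqpaa,anau] add [znpxl,vpwqa] -> 8 lines: mzv amr iqaoc ygvwt znpxl vpwqa exln ovz
Final line 3: iqaoc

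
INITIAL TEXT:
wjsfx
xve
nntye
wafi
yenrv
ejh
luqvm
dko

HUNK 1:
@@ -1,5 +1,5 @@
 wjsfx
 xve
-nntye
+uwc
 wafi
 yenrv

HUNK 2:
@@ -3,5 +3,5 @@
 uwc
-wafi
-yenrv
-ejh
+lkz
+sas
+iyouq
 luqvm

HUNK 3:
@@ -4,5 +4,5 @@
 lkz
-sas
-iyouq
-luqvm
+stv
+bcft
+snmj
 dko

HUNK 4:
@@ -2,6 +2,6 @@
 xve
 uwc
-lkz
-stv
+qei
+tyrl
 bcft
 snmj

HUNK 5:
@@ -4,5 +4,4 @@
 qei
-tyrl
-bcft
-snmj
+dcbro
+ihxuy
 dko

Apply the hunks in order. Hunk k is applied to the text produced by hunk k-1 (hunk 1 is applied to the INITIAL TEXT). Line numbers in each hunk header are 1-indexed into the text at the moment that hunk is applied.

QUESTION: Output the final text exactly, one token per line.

Answer: wjsfx
xve
uwc
qei
dcbro
ihxuy
dko

Derivation:
Hunk 1: at line 1 remove [nntye] add [uwc] -> 8 lines: wjsfx xve uwc wafi yenrv ejh luqvm dko
Hunk 2: at line 3 remove [wafi,yenrv,ejh] add [lkz,sas,iyouq] -> 8 lines: wjsfx xve uwc lkz sas iyouq luqvm dko
Hunk 3: at line 4 remove [sas,iyouq,luqvm] add [stv,bcft,snmj] -> 8 lines: wjsfx xve uwc lkz stv bcft snmj dko
Hunk 4: at line 2 remove [lkz,stv] add [qei,tyrl] -> 8 lines: wjsfx xve uwc qei tyrl bcft snmj dko
Hunk 5: at line 4 remove [tyrl,bcft,snmj] add [dcbro,ihxuy] -> 7 lines: wjsfx xve uwc qei dcbro ihxuy dko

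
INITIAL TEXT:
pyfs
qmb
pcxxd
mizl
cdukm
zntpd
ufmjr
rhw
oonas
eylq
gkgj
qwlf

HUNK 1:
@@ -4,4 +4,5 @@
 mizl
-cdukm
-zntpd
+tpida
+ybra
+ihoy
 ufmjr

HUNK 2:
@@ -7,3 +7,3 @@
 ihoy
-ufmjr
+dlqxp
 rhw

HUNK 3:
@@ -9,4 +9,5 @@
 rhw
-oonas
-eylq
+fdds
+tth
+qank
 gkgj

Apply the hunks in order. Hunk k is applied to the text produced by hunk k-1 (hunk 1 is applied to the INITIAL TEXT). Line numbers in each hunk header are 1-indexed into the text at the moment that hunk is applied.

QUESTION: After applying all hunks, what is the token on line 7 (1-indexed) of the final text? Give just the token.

Hunk 1: at line 4 remove [cdukm,zntpd] add [tpida,ybra,ihoy] -> 13 lines: pyfs qmb pcxxd mizl tpida ybra ihoy ufmjr rhw oonas eylq gkgj qwlf
Hunk 2: at line 7 remove [ufmjr] add [dlqxp] -> 13 lines: pyfs qmb pcxxd mizl tpida ybra ihoy dlqxp rhw oonas eylq gkgj qwlf
Hunk 3: at line 9 remove [oonas,eylq] add [fdds,tth,qank] -> 14 lines: pyfs qmb pcxxd mizl tpida ybra ihoy dlqxp rhw fdds tth qank gkgj qwlf
Final line 7: ihoy

Answer: ihoy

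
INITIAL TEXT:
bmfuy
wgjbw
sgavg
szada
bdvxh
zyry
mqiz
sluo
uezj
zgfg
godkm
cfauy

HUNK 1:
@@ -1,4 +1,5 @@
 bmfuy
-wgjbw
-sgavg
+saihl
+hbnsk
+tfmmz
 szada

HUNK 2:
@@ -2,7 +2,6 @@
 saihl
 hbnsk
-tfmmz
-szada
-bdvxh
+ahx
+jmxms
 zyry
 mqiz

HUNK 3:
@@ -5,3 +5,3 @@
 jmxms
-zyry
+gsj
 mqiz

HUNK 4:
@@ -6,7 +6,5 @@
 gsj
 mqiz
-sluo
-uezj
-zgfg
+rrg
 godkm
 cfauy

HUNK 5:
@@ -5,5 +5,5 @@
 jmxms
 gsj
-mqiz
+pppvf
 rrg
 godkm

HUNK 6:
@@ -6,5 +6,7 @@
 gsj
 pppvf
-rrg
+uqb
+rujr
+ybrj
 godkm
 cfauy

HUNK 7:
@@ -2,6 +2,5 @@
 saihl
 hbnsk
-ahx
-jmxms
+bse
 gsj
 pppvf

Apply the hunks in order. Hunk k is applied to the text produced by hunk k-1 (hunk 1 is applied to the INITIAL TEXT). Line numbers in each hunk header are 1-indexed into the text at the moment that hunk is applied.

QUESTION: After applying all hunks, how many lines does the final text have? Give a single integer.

Hunk 1: at line 1 remove [wgjbw,sgavg] add [saihl,hbnsk,tfmmz] -> 13 lines: bmfuy saihl hbnsk tfmmz szada bdvxh zyry mqiz sluo uezj zgfg godkm cfauy
Hunk 2: at line 2 remove [tfmmz,szada,bdvxh] add [ahx,jmxms] -> 12 lines: bmfuy saihl hbnsk ahx jmxms zyry mqiz sluo uezj zgfg godkm cfauy
Hunk 3: at line 5 remove [zyry] add [gsj] -> 12 lines: bmfuy saihl hbnsk ahx jmxms gsj mqiz sluo uezj zgfg godkm cfauy
Hunk 4: at line 6 remove [sluo,uezj,zgfg] add [rrg] -> 10 lines: bmfuy saihl hbnsk ahx jmxms gsj mqiz rrg godkm cfauy
Hunk 5: at line 5 remove [mqiz] add [pppvf] -> 10 lines: bmfuy saihl hbnsk ahx jmxms gsj pppvf rrg godkm cfauy
Hunk 6: at line 6 remove [rrg] add [uqb,rujr,ybrj] -> 12 lines: bmfuy saihl hbnsk ahx jmxms gsj pppvf uqb rujr ybrj godkm cfauy
Hunk 7: at line 2 remove [ahx,jmxms] add [bse] -> 11 lines: bmfuy saihl hbnsk bse gsj pppvf uqb rujr ybrj godkm cfauy
Final line count: 11

Answer: 11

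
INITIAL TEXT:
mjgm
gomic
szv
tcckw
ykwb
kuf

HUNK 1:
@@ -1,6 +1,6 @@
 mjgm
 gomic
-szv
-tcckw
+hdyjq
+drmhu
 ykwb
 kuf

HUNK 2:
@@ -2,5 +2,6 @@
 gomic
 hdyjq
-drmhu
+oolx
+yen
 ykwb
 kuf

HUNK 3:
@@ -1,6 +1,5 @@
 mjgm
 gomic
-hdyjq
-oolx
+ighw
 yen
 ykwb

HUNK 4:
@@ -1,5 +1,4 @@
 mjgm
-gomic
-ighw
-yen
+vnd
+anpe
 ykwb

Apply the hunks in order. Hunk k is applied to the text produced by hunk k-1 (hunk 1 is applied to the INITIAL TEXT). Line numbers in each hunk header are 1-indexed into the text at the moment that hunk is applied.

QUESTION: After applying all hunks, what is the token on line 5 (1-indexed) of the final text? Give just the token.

Hunk 1: at line 1 remove [szv,tcckw] add [hdyjq,drmhu] -> 6 lines: mjgm gomic hdyjq drmhu ykwb kuf
Hunk 2: at line 2 remove [drmhu] add [oolx,yen] -> 7 lines: mjgm gomic hdyjq oolx yen ykwb kuf
Hunk 3: at line 1 remove [hdyjq,oolx] add [ighw] -> 6 lines: mjgm gomic ighw yen ykwb kuf
Hunk 4: at line 1 remove [gomic,ighw,yen] add [vnd,anpe] -> 5 lines: mjgm vnd anpe ykwb kuf
Final line 5: kuf

Answer: kuf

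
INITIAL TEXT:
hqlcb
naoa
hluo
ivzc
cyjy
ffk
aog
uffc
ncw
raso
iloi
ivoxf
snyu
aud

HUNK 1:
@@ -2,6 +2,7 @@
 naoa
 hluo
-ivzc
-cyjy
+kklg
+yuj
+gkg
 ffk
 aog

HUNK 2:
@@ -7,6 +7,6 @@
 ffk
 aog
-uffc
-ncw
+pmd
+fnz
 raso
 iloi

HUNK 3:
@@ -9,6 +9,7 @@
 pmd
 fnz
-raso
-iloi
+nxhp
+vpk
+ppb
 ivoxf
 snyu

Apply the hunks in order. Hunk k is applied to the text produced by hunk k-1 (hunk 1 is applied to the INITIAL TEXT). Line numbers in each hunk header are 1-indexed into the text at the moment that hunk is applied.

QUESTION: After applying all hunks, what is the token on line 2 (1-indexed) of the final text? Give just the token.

Hunk 1: at line 2 remove [ivzc,cyjy] add [kklg,yuj,gkg] -> 15 lines: hqlcb naoa hluo kklg yuj gkg ffk aog uffc ncw raso iloi ivoxf snyu aud
Hunk 2: at line 7 remove [uffc,ncw] add [pmd,fnz] -> 15 lines: hqlcb naoa hluo kklg yuj gkg ffk aog pmd fnz raso iloi ivoxf snyu aud
Hunk 3: at line 9 remove [raso,iloi] add [nxhp,vpk,ppb] -> 16 lines: hqlcb naoa hluo kklg yuj gkg ffk aog pmd fnz nxhp vpk ppb ivoxf snyu aud
Final line 2: naoa

Answer: naoa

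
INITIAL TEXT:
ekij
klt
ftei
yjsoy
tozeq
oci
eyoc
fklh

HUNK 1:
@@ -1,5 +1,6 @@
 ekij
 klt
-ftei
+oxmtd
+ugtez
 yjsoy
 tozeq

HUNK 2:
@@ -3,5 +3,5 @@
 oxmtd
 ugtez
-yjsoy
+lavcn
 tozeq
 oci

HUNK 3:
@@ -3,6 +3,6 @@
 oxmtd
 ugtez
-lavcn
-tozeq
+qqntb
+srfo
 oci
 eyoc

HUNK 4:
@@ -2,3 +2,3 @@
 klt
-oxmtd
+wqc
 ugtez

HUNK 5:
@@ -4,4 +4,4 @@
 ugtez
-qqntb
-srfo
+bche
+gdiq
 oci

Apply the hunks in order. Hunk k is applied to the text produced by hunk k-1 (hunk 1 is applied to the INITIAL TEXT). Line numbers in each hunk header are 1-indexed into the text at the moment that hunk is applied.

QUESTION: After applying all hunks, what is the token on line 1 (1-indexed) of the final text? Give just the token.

Hunk 1: at line 1 remove [ftei] add [oxmtd,ugtez] -> 9 lines: ekij klt oxmtd ugtez yjsoy tozeq oci eyoc fklh
Hunk 2: at line 3 remove [yjsoy] add [lavcn] -> 9 lines: ekij klt oxmtd ugtez lavcn tozeq oci eyoc fklh
Hunk 3: at line 3 remove [lavcn,tozeq] add [qqntb,srfo] -> 9 lines: ekij klt oxmtd ugtez qqntb srfo oci eyoc fklh
Hunk 4: at line 2 remove [oxmtd] add [wqc] -> 9 lines: ekij klt wqc ugtez qqntb srfo oci eyoc fklh
Hunk 5: at line 4 remove [qqntb,srfo] add [bche,gdiq] -> 9 lines: ekij klt wqc ugtez bche gdiq oci eyoc fklh
Final line 1: ekij

Answer: ekij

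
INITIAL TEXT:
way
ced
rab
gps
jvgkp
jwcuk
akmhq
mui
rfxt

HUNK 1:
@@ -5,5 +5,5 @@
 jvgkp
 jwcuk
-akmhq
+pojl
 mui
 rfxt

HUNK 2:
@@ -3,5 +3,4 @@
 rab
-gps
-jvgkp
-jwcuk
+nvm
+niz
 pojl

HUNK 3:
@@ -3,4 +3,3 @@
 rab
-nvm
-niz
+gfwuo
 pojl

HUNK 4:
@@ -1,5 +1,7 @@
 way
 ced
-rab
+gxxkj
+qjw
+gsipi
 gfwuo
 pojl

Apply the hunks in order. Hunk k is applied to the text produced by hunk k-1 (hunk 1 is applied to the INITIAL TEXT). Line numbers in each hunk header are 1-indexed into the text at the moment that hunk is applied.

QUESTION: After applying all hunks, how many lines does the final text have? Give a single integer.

Answer: 9

Derivation:
Hunk 1: at line 5 remove [akmhq] add [pojl] -> 9 lines: way ced rab gps jvgkp jwcuk pojl mui rfxt
Hunk 2: at line 3 remove [gps,jvgkp,jwcuk] add [nvm,niz] -> 8 lines: way ced rab nvm niz pojl mui rfxt
Hunk 3: at line 3 remove [nvm,niz] add [gfwuo] -> 7 lines: way ced rab gfwuo pojl mui rfxt
Hunk 4: at line 1 remove [rab] add [gxxkj,qjw,gsipi] -> 9 lines: way ced gxxkj qjw gsipi gfwuo pojl mui rfxt
Final line count: 9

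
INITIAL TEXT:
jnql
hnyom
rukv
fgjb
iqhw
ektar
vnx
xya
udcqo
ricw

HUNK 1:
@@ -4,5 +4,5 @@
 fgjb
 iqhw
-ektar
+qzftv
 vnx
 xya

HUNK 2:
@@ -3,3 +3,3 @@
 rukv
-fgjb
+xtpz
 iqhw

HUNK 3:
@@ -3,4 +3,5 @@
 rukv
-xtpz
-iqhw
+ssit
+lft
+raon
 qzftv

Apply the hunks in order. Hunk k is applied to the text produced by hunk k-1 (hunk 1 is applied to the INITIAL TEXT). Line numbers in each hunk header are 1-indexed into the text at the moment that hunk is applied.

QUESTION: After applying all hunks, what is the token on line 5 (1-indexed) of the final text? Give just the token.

Hunk 1: at line 4 remove [ektar] add [qzftv] -> 10 lines: jnql hnyom rukv fgjb iqhw qzftv vnx xya udcqo ricw
Hunk 2: at line 3 remove [fgjb] add [xtpz] -> 10 lines: jnql hnyom rukv xtpz iqhw qzftv vnx xya udcqo ricw
Hunk 3: at line 3 remove [xtpz,iqhw] add [ssit,lft,raon] -> 11 lines: jnql hnyom rukv ssit lft raon qzftv vnx xya udcqo ricw
Final line 5: lft

Answer: lft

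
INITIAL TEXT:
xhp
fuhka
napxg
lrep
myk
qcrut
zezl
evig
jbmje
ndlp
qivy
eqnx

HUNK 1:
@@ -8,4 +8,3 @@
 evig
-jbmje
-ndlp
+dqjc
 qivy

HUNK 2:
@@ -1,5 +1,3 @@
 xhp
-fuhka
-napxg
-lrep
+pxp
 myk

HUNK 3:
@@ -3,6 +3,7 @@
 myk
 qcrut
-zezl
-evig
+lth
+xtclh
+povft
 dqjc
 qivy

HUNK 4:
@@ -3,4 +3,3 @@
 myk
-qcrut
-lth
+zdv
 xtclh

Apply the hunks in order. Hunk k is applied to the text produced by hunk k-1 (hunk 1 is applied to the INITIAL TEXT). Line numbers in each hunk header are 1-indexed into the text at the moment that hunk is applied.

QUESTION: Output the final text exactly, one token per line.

Answer: xhp
pxp
myk
zdv
xtclh
povft
dqjc
qivy
eqnx

Derivation:
Hunk 1: at line 8 remove [jbmje,ndlp] add [dqjc] -> 11 lines: xhp fuhka napxg lrep myk qcrut zezl evig dqjc qivy eqnx
Hunk 2: at line 1 remove [fuhka,napxg,lrep] add [pxp] -> 9 lines: xhp pxp myk qcrut zezl evig dqjc qivy eqnx
Hunk 3: at line 3 remove [zezl,evig] add [lth,xtclh,povft] -> 10 lines: xhp pxp myk qcrut lth xtclh povft dqjc qivy eqnx
Hunk 4: at line 3 remove [qcrut,lth] add [zdv] -> 9 lines: xhp pxp myk zdv xtclh povft dqjc qivy eqnx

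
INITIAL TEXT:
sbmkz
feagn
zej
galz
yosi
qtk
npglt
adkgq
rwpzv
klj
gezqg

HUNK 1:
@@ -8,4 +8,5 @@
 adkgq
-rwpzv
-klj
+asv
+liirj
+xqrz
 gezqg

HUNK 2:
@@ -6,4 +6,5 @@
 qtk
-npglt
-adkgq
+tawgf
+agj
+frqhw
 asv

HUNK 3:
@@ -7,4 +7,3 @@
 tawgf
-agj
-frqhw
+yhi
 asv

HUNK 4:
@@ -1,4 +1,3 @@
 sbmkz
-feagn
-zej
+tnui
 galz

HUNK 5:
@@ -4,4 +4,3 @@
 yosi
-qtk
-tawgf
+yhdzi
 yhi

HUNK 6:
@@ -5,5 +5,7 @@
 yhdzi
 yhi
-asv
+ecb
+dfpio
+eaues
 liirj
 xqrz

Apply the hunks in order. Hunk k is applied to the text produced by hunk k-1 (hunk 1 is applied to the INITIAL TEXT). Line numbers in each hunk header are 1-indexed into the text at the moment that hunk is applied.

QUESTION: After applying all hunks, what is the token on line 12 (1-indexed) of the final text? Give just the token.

Answer: gezqg

Derivation:
Hunk 1: at line 8 remove [rwpzv,klj] add [asv,liirj,xqrz] -> 12 lines: sbmkz feagn zej galz yosi qtk npglt adkgq asv liirj xqrz gezqg
Hunk 2: at line 6 remove [npglt,adkgq] add [tawgf,agj,frqhw] -> 13 lines: sbmkz feagn zej galz yosi qtk tawgf agj frqhw asv liirj xqrz gezqg
Hunk 3: at line 7 remove [agj,frqhw] add [yhi] -> 12 lines: sbmkz feagn zej galz yosi qtk tawgf yhi asv liirj xqrz gezqg
Hunk 4: at line 1 remove [feagn,zej] add [tnui] -> 11 lines: sbmkz tnui galz yosi qtk tawgf yhi asv liirj xqrz gezqg
Hunk 5: at line 4 remove [qtk,tawgf] add [yhdzi] -> 10 lines: sbmkz tnui galz yosi yhdzi yhi asv liirj xqrz gezqg
Hunk 6: at line 5 remove [asv] add [ecb,dfpio,eaues] -> 12 lines: sbmkz tnui galz yosi yhdzi yhi ecb dfpio eaues liirj xqrz gezqg
Final line 12: gezqg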